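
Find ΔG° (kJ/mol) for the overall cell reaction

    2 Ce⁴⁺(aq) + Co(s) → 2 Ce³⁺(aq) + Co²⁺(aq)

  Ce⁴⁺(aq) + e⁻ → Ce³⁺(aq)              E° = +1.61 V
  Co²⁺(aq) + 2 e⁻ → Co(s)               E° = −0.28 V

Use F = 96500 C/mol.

In the reaction as written Ce⁴⁺(aq) is reduced, so the Ce⁴⁺/Ce³⁺ couple is the cathode and Co²⁺/Co is the anode.
E°cell = +1.61 − (−0.28) = +1.89 V; balancing electrons gives n = 2.
ΔG° = −nFE°cell = −(2)(96500)(+1.89) J/mol = −365 kJ/mol.

−365 kJ/mol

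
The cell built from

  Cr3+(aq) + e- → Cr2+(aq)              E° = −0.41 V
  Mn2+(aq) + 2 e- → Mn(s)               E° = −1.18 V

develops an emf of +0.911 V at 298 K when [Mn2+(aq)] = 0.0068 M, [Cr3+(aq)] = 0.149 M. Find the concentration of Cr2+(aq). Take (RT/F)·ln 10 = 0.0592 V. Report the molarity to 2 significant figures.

0.0075 M

Cr³⁺/Cr²⁺ is the cathode (higher E°); E°cell = −0.41 − (−1.18) = +0.77 V with n = 2.
Rearranging E = E° − (0.0592/n)·log Q gives log Q = 2(+0.77 − (+0.911))/0.0592 = −4.764.
For 2 Cr3+(aq) + Mn(s) → 2 Cr2+(aq) + Mn2+(aq), the reaction quotient is Q = ([Cr2+(aq)]^2·[Mn2+(aq)]) / [Cr3+(aq)]^2.
Isolating [Cr2+(aq)] in Q = 10^{−4.764} yields log [Cr2+(aq)] = −2.125, i.e. 0.0075 M.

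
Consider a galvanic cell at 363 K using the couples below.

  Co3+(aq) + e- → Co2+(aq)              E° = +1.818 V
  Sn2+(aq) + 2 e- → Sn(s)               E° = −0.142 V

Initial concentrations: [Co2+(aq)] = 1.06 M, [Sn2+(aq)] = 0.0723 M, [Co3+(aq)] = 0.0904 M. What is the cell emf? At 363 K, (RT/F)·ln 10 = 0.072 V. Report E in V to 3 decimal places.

+1.924 V

Co³⁺/Co²⁺ is reduced (cathode, E° = +1.818 V) and Sn²⁺/Sn is oxidized (anode).
E°cell = E°cat − E°an = +1.818 − (−0.142) = +1.960 V; n = 2.
Balancing gives 2 Co3+(aq) + Sn(s) → 2 Co2+(aq) + Sn2+(aq); hence Q = ([Co2+(aq)]^2·[Sn2+(aq)]) / [Co3+(aq)]^2 = 9.94 (log Q = 0.997).
E = E° − (0.072/n)·log Q = +1.960 − (0.072/2)(0.997) = +1.924 V.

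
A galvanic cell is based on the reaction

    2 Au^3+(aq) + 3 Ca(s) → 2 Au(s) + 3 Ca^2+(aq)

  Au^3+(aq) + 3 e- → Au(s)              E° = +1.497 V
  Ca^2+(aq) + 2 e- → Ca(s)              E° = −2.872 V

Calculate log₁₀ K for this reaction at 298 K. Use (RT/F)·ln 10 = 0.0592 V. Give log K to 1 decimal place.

log K = 442.8

The Au³⁺/Au couple is reduced (cathode); E°cell = +1.497 − (−2.872) = +4.369 V with n = 6.
At equilibrium E = 0, so log K = nE°cell / 0.0592 = (6)(+4.369) / 0.0592 = 442.8.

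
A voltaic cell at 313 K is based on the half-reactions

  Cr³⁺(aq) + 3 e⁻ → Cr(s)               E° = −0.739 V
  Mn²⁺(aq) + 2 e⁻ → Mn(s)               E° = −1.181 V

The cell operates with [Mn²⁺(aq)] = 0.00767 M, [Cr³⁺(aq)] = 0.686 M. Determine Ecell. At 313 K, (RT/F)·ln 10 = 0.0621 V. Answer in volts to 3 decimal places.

The Cr³⁺/Cr couple has the more positive E°, so it is the cathode; Mn²⁺/Mn is the anode.
E°cell = −0.739 − (−1.181) = +0.442 V, with n = 6 electrons transferred.
Balancing gives 2 Cr³⁺(aq) + 3 Mn(s) → 2 Cr(s) + 3 Mn²⁺(aq); hence Q = [Mn²⁺(aq)]^3 / [Cr³⁺(aq)]^2 = 9.59×10^−7 (log Q = −6.018).
By the Nernst equation, E = +0.442 − (0.0621/6)·(−6.018) = +0.504 V.

+0.504 V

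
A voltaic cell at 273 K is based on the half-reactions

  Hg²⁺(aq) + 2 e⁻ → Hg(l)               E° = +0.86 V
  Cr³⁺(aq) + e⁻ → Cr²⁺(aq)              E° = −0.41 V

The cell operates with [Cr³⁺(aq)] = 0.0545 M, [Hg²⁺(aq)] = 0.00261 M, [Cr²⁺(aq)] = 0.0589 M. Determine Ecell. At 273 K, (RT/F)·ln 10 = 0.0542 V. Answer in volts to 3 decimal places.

+1.202 V

The Hg²⁺/Hg couple has the more positive E°, so it is the cathode; Cr³⁺/Cr²⁺ is the anode.
E°cell = E°cat − E°an = +0.86 − (−0.41) = +1.27 V; n = 2.
Balancing gives Hg²⁺(aq) + 2 Cr²⁺(aq) → Hg(l) + 2 Cr³⁺(aq); hence Q = [Cr³⁺(aq)]^2 / ([Hg²⁺(aq)]·[Cr²⁺(aq)]^2) = 328 (log Q = 2.516).
Applying E = E° − (RT ln10/nF)·log Q gives +1.27 − (0.0542/2)(2.516) = +1.202 V.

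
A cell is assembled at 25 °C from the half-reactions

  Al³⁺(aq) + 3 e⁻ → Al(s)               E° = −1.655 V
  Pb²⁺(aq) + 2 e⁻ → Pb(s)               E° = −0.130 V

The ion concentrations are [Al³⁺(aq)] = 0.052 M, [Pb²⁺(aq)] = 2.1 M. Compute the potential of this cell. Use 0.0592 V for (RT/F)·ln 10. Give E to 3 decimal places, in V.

Pb²⁺/Pb is reduced (cathode, E° = −0.130 V) and Al³⁺/Al is oxidized (anode).
E°cell = −0.130 − (−1.655) = +1.525 V, with n = 6 electrons transferred.
Balancing gives 3 Pb²⁺(aq) + 2 Al(s) → 3 Pb(s) + 2 Al³⁺(aq); hence Q = [Al³⁺(aq)]^2 / [Pb²⁺(aq)]^3 = 0.000292 (log Q = −3.535).
Applying E = E° − (RT ln10/nF)·log Q gives +1.525 − (0.0592/6)(−3.535) = +1.560 V.

+1.560 V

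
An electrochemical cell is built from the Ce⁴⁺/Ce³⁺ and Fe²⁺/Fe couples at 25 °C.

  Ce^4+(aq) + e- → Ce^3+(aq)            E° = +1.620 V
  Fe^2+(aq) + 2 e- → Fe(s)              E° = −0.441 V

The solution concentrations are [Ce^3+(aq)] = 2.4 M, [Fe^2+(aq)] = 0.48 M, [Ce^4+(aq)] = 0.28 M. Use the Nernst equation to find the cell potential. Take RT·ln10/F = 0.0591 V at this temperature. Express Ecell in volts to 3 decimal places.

The Ce⁴⁺/Ce³⁺ couple has the more positive E°, so it is the cathode; Fe²⁺/Fe is the anode.
E°cell = +1.620 − (−0.441) = +2.061 V, with n = 2 electrons transferred.
For the overall reaction 2 Ce^4+(aq) + Fe(s) → 2 Ce^3+(aq) + Fe^2+(aq), Q = ([Ce^3+(aq)]^2·[Fe^2+(aq)]) / [Ce^4+(aq)]^2 = 35.3, giving log Q = 1.547.
E = E° − (0.0591/n)·log Q = +2.061 − (0.0591/2)(1.547) = +2.015 V.

+2.015 V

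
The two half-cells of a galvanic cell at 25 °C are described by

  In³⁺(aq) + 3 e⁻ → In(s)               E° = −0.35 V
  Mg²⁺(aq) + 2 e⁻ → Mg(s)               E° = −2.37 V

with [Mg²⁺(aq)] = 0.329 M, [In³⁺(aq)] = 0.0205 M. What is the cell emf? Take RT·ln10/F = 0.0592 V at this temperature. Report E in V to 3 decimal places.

In³⁺/In is reduced (cathode, E° = −0.35 V) and Mg²⁺/Mg is oxidized (anode).
The standard potential is −0.35 − (−2.37) = +2.02 V and the balanced reaction transfers n = 6 electrons.
The balanced reaction is 2 In³⁺(aq) + 3 Mg(s) → 2 In(s) + 3 Mg²⁺(aq), so Q = [Mg²⁺(aq)]^3 / [In³⁺(aq)]^2 = 84.7 and log Q = 1.928.
Applying E = E° − (RT ln10/nF)·log Q gives +2.02 − (0.0592/6)(1.928) = +2.001 V.

+2.001 V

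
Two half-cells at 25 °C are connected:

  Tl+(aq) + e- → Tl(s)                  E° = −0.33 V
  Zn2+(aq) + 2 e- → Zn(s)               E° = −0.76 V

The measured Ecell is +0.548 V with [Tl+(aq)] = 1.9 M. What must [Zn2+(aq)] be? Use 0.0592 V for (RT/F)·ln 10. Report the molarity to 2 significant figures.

0.00037 M

The Tl⁺/Tl couple has the larger reduction potential, so it is the cathode: E°cell = −0.33 − (−0.76) = +0.43 V and n = 2.
Rearranging E = E° − (0.0592/n)·log Q gives log Q = 2(+0.43 − (+0.548))/0.0592 = −3.986.
For 2 Tl+(aq) + Zn(s) → 2 Tl(s) + Zn2+(aq), the reaction quotient is Q = [Zn2+(aq)] / [Tl+(aq)]^2.
Substituting the known concentrations and solving, log [Zn2+(aq)] = −3.428 and [Zn2+(aq)] = 0.00037 M.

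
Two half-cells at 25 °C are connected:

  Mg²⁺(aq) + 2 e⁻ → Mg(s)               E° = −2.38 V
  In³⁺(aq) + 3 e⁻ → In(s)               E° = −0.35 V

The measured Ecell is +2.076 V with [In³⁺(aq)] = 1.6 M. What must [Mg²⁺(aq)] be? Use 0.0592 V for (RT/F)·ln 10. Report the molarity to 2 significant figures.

In³⁺/In is the cathode (higher E°); E°cell = −0.35 − (−2.38) = +2.03 V with n = 6.
Since E = E° − (0.0592/n)·log Q, log Q = n(E° − E)/0.0592 = −4.662.
Balancing electrons gives 2 In³⁺(aq) + 3 Mg(s) → 2 In(s) + 3 Mg²⁺(aq); thus Q = [Mg²⁺(aq)]^3 / [In³⁺(aq)]^2.
Solving for the unknown gives log [Mg²⁺(aq)] = −1.418, so [Mg²⁺(aq)] ≈ 0.038 M.

0.038 M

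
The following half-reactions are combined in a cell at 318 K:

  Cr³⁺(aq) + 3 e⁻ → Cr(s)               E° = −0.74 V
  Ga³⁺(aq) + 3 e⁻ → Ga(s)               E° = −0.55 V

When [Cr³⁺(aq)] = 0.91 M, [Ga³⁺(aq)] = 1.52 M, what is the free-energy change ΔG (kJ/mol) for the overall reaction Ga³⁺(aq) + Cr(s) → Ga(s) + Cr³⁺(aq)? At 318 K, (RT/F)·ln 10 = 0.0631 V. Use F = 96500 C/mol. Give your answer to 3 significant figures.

The standard cell potential is −0.55 − (−0.74) = +0.19 V, with n = 3 electrons in the balanced equation.
Q = [Cr³⁺(aq)] / [Ga³⁺(aq)] = 0.599, so log Q = −0.223 and E = +0.19 − (0.0631/3)(−0.223) = +0.1947 V.
ΔG = −nFE = −(3)(96500)(+0.1947) J/mol = −56.4 kJ/mol.

−56.4 kJ/mol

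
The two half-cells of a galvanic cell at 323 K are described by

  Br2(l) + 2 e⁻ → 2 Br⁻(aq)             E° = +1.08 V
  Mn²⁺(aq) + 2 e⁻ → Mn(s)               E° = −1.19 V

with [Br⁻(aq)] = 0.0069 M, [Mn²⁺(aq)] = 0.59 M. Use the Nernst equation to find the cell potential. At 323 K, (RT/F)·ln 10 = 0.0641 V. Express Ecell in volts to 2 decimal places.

Since E°(Br₂/Br⁻) > E°(Mn²⁺/Mn), Br₂/Br⁻ serves as the cathode.
E°cell = E°cat − E°an = +1.08 − (−1.19) = +2.27 V; n = 2.
Balancing gives Br2(l) + Mn(s) → 2 Br⁻(aq) + Mn²⁺(aq); hence Q = [Br⁻(aq)]^2·[Mn²⁺(aq)] = 2.81×10^−5 (log Q = −4.551).
Applying E = E° − (RT ln10/nF)·log Q gives +2.27 − (0.0641/2)(−4.551) = +2.42 V.

+2.42 V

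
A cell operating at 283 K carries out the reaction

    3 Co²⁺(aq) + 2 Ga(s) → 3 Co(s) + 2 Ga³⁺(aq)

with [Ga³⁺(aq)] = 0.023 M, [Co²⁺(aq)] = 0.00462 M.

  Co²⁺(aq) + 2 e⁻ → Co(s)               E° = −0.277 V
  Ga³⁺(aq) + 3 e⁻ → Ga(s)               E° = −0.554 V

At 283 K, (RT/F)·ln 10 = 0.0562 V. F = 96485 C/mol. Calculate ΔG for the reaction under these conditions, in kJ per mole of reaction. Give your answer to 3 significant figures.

E°cell = −0.277 − (−0.554) = +0.277 V; the balanced reaction transfers n = 6 electrons.
The reaction quotient is [Ga³⁺(aq)]^2 / [Co²⁺(aq)]^3 = 5.36×10^3; by Nernst, E = +0.277 − (0.0562/6)(3.730) = +0.2421 V.
Then ΔG = −nFE = −6 × 96485 × +0.2421 J/mol = −140 kJ/mol.

−140 kJ/mol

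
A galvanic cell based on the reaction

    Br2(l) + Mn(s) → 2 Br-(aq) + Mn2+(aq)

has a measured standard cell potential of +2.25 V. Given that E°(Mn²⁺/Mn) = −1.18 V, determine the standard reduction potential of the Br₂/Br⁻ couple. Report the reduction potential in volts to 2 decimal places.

+1.07 V

In the reaction as written the Br₂/Br⁻ couple is reduced (cathode) and Mn²⁺/Mn is oxidized (anode), so E°cell = E°(Br₂/Br⁻) − E°(Mn²⁺/Mn).
E°(Br₂/Br⁻) = E°cell + E°(anode) = +2.25 + (−1.18) = +1.07 V.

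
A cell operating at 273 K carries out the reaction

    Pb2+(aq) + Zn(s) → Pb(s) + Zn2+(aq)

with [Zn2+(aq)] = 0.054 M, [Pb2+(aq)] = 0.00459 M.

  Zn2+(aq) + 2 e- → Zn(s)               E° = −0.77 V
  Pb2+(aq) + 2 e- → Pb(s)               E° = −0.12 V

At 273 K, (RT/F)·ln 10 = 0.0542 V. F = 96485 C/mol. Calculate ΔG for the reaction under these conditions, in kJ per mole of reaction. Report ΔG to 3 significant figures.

−120 kJ/mol

The standard cell potential is −0.12 − (−0.77) = +0.65 V, with n = 2 electrons in the balanced equation.
Here Q = [Zn2+(aq)] / [Pb2+(aq)] = 11.8 (log Q = 1.071), giving E = +0.65 − (0.0542/2)·(1.071) = +0.6210 V.
Then ΔG = −nFE = −2 × 96485 × +0.6210 J/mol = −120 kJ/mol.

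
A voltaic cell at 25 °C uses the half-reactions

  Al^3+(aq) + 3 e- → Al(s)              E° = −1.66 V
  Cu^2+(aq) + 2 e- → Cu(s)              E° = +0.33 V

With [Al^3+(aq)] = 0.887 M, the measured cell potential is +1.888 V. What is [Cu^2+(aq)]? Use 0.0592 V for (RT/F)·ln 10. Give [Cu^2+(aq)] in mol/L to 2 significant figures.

0.00033 M

The Cu²⁺/Cu couple has the larger reduction potential, so it is the cathode: E°cell = +0.33 − (−1.66) = +1.99 V and n = 6.
Rearranging E = E° − (0.0592/n)·log Q gives log Q = 6(+1.99 − (+1.888))/0.0592 = 10.338.
The balanced reaction is 3 Cu^2+(aq) + 2 Al(s) → 3 Cu(s) + 2 Al^3+(aq), so Q = [Al^3+(aq)]^2 / [Cu^2+(aq)]^3.
Substituting the known concentrations and solving, log [Cu^2+(aq)] = −3.481 and [Cu^2+(aq)] = 0.00033 M.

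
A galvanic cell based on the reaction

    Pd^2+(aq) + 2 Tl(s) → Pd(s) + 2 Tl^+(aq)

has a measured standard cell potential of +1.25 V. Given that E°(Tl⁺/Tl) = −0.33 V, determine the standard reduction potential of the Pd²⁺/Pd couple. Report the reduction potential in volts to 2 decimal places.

In the reaction as written the Pd²⁺/Pd couple is reduced (cathode) and Tl⁺/Tl is oxidized (anode), so E°cell = E°(Pd²⁺/Pd) − E°(Tl⁺/Tl).
E°(Pd²⁺/Pd) = E°cell + E°(anode) = +1.25 + (−0.33) = +0.92 V.

+0.92 V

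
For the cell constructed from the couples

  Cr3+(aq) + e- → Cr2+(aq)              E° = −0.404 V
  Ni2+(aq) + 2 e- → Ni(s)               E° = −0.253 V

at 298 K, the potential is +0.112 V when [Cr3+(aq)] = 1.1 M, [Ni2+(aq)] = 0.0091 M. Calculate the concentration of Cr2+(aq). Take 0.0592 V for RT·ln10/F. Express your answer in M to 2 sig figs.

Ni²⁺/Ni is the cathode (higher E°); E°cell = −0.253 − (−0.404) = +0.151 V with n = 2.
Rearranging E = E° − (0.0592/n)·log Q gives log Q = 2(+0.151 − (+0.112))/0.0592 = 1.318.
Balancing electrons gives Ni2+(aq) + 2 Cr2+(aq) → Ni(s) + 2 Cr3+(aq); thus Q = [Cr3+(aq)]^2 / ([Ni2+(aq)]·[Cr2+(aq)]^2).
Substituting the known concentrations and solving, log [Cr2+(aq)] = 0.403 and [Cr2+(aq)] = 2.5 M.

2.5 M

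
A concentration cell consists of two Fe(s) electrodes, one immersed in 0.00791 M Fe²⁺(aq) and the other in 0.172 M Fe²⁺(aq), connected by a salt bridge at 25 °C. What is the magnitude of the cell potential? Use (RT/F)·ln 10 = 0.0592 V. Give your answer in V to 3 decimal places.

0.040 V

For a concentration cell E°cell = 0, since both electrodes use the same couple.
The compartment with the higher Fe²⁺(aq) concentration (0.172 M) acts as the cathode; ions are reduced there and produced at the dilute (0.00791 M) anode.
With n = 2, Ecell = −(0.0592/2)·log([dilute]/[conc]) = −(0.0592/2)·log(0.00791/0.172) = +0.040 V.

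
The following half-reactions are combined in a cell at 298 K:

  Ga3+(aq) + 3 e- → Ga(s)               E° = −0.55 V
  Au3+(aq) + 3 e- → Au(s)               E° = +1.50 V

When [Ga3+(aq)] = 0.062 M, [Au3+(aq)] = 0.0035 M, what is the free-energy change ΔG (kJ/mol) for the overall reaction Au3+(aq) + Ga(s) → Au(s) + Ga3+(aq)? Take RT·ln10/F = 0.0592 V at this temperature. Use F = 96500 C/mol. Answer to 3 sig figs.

E°cell = +1.50 − (−0.55) = +2.05 V; the balanced reaction transfers n = 3 electrons.
The reaction quotient is [Ga3+(aq)] / [Au3+(aq)] = 17.7; by Nernst, E = +2.05 − (0.0592/3)(1.248) = +2.0254 V.
Finally ΔG = −nFE = −(3)(96500 C/mol)(+2.0254 V) = −586 kJ/mol.

−586 kJ/mol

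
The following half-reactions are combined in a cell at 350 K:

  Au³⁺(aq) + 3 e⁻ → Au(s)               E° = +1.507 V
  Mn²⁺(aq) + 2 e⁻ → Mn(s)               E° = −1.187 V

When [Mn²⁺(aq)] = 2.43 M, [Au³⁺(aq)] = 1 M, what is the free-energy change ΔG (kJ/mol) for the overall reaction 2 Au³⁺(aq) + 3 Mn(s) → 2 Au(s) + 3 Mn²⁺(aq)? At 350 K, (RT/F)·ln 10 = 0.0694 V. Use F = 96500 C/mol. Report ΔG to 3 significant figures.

−1550 kJ/mol

E°cell = +1.507 − (−1.187) = +2.694 V; the balanced reaction transfers n = 6 electrons.
Here Q = [Mn²⁺(aq)]^3 / [Au³⁺(aq)]^2 = 14.3 (log Q = 1.157), giving E = +2.694 − (0.0694/6)·(1.157) = +2.6806 V.
Then ΔG = −nFE = −6 × 96500 × +2.6806 J/mol = −1550 kJ/mol.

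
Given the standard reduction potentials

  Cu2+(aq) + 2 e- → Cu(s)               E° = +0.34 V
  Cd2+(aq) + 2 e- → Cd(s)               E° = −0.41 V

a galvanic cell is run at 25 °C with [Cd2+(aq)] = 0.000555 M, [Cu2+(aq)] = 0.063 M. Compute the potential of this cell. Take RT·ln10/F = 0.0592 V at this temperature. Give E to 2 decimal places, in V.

The Cu²⁺/Cu couple has the more positive E°, so it is the cathode; Cd²⁺/Cd is the anode.
The standard potential is +0.34 − (−0.41) = +0.75 V and the balanced reaction transfers n = 2 electrons.
For the overall reaction Cu2+(aq) + Cd(s) → Cu(s) + Cd2+(aq), Q = [Cd2+(aq)] / [Cu2+(aq)] = 0.00881, giving log Q = −2.055.
E = E° − (0.0592/n)·log Q = +0.75 − (0.0592/2)(−2.055) = +0.81 V.

+0.81 V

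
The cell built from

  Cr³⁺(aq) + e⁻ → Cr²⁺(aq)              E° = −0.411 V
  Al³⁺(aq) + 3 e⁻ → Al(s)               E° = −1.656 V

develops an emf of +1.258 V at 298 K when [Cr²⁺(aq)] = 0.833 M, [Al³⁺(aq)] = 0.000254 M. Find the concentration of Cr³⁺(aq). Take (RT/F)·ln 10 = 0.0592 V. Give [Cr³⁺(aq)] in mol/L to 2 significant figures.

The Cr³⁺/Cr²⁺ couple has the larger reduction potential, so it is the cathode: E°cell = −0.411 − (−1.656) = +1.245 V and n = 3.
Since E = E° − (0.0592/n)·log Q, log Q = n(E° − E)/0.0592 = −0.659.
The balanced reaction is 3 Cr³⁺(aq) + Al(s) → 3 Cr²⁺(aq) + Al³⁺(aq), so Q = ([Cr²⁺(aq)]^3·[Al³⁺(aq)]) / [Cr³⁺(aq)]^3.
Isolating [Cr³⁺(aq)] in Q = 10^{−0.659} yields log [Cr³⁺(aq)] = −1.058, i.e. 0.087 M.

0.087 M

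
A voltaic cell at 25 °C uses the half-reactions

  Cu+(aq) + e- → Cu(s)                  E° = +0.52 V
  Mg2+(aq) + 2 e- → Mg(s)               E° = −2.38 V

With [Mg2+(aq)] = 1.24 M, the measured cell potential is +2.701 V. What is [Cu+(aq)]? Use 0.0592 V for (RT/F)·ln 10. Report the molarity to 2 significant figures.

With Cu⁺/Cu at the cathode and Mg²⁺/Mg at the anode, E°cell = +0.52 − (−2.38) = +2.90 V (n = 2).
Rearranging E = E° − (0.0592/n)·log Q gives log Q = 2(+2.90 − (+2.701))/0.0592 = 6.723.
The balanced reaction is 2 Cu+(aq) + Mg(s) → 2 Cu(s) + Mg2+(aq), so Q = [Mg2+(aq)] / [Cu+(aq)]^2.
Isolating [Cu+(aq)] in Q = 10^{6.723} yields log [Cu+(aq)] = −3.315, i.e. 0.00048 M.

0.00048 M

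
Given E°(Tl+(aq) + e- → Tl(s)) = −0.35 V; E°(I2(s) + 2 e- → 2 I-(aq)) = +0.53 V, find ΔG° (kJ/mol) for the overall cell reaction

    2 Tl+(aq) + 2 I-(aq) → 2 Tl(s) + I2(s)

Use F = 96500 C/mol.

+170 kJ/mol

In the reaction as written Tl+(aq) is reduced, so the Tl⁺/Tl couple is the cathode and I₂/I⁻ is the anode.
E°cell = −0.35 − (+0.53) = −0.88 V; balancing electrons gives n = 2.
ΔG° = −nFE°cell = −(2)(96500)(−0.88) J/mol = +170 kJ/mol.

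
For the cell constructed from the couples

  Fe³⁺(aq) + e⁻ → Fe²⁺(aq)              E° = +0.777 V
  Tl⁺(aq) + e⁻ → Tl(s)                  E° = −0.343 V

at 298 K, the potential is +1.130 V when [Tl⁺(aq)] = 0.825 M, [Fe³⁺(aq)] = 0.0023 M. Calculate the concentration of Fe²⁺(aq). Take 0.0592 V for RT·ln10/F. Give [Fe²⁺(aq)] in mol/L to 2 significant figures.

0.0019 M

Fe³⁺/Fe²⁺ is the cathode (higher E°); E°cell = +0.777 − (−0.343) = +1.120 V with n = 1.
From the Nernst equation, log Q = n(E° − E)/0.0592 = 1·(+1.120 − (+1.130))/0.0592 = −0.169.
Balancing electrons gives Fe³⁺(aq) + Tl(s) → Fe²⁺(aq) + Tl⁺(aq); thus Q = ([Fe²⁺(aq)]·[Tl⁺(aq)]) / [Fe³⁺(aq)].
Isolating [Fe²⁺(aq)] in Q = 10^{−0.169} yields log [Fe²⁺(aq)] = −2.724, i.e. 0.0019 M.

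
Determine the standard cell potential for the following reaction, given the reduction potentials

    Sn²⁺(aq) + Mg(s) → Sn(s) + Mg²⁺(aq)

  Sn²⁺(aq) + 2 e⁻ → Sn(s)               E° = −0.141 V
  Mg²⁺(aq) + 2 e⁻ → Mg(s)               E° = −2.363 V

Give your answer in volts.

+2.222 V

Sn²⁺(aq) gains electrons, so the Sn²⁺/Sn couple is the cathode; the Mg²⁺/Mg couple is the anode.
E°cell = E°(cathode) − E°(anode) = −0.141 − (−2.363) = +2.222 V.
The positive value indicates the reaction is spontaneous as written.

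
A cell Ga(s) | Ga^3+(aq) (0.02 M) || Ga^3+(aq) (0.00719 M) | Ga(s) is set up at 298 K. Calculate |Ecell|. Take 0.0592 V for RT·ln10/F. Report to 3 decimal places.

0.009 V

For a concentration cell E°cell = 0, since both electrodes use the same couple.
The compartment with the higher Ga^3+(aq) concentration (0.02 M) acts as the cathode; ions are reduced there and produced at the dilute (0.00719 M) anode.
With n = 3, Ecell = −(0.0592/3)·log([dilute]/[conc]) = −(0.0592/3)·log(0.00719/0.02) = +0.009 V.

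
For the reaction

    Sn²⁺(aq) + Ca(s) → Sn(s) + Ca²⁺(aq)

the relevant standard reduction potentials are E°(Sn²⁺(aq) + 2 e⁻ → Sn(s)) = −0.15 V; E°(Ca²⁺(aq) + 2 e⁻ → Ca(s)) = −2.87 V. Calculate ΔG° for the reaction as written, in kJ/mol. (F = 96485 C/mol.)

−525 kJ/mol

In the reaction as written Sn²⁺(aq) is reduced, so the Sn²⁺/Sn couple is the cathode and Ca²⁺/Ca is the anode.
E°cell = −0.15 − (−2.87) = +2.72 V; balancing electrons gives n = 2.
ΔG° = −nFE°cell = −(2)(96485)(+2.72) J/mol = −525 kJ/mol.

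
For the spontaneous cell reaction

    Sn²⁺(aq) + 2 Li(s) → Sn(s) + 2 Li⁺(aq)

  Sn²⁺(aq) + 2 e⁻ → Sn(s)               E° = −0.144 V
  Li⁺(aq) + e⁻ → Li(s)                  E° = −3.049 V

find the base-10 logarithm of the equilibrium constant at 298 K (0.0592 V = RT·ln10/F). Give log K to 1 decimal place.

The Sn²⁺/Sn couple is reduced (cathode); E°cell = −0.144 − (−3.049) = +2.905 V with n = 2.
At equilibrium E = 0, so log K = nE°cell / 0.0592 = (2)(+2.905) / 0.0592 = 98.1.

log K = 98.1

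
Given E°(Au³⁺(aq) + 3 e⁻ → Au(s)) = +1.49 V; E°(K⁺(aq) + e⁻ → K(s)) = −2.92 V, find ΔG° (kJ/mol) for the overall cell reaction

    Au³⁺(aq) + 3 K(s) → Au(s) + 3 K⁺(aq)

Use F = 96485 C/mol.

−1276 kJ/mol

In the reaction as written Au³⁺(aq) is reduced, so the Au³⁺/Au couple is the cathode and K⁺/K is the anode.
E°cell = +1.49 − (−2.92) = +4.41 V; balancing electrons gives n = 3.
ΔG° = −nFE°cell = −(3)(96485)(+4.41) J/mol = −1276 kJ/mol.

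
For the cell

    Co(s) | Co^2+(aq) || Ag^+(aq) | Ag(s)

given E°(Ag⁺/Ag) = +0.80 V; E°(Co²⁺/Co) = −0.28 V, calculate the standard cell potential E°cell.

+1.08 V

By convention the left-hand electrode in cell notation is the anode (oxidation) and the right-hand electrode is the cathode (reduction).
E°cell = E°(right) − E°(left) = +0.80 − (−0.28) = +1.08 V.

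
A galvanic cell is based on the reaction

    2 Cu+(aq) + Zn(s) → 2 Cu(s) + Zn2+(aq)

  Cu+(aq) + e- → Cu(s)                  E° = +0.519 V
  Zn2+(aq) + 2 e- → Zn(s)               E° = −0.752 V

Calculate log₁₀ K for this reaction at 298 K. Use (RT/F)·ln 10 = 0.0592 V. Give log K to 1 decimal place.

log K = 42.9

The Cu⁺/Cu couple is reduced (cathode); E°cell = +0.519 − (−0.752) = +1.271 V with n = 2.
At equilibrium E = 0, so log K = nE°cell / 0.0592 = (2)(+1.271) / 0.0592 = 42.9.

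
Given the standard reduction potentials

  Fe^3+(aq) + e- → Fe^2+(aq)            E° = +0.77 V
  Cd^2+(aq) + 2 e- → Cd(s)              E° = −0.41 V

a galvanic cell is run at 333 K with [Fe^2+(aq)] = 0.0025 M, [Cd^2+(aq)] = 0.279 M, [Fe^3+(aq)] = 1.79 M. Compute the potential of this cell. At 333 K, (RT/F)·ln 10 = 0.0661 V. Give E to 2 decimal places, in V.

+1.39 V

The Fe³⁺/Fe²⁺ couple has the more positive E°, so it is the cathode; Cd²⁺/Cd is the anode.
E°cell = +0.77 − (−0.41) = +1.18 V, with n = 2 electrons transferred.
Balancing gives 2 Fe^3+(aq) + Cd(s) → 2 Fe^2+(aq) + Cd^2+(aq); hence Q = ([Fe^2+(aq)]^2·[Cd^2+(aq)]) / [Fe^3+(aq)]^2 = 5.44×10^−7 (log Q = −6.264).
By the Nernst equation, E = +1.18 − (0.0661/2)·(−6.264) = +1.39 V.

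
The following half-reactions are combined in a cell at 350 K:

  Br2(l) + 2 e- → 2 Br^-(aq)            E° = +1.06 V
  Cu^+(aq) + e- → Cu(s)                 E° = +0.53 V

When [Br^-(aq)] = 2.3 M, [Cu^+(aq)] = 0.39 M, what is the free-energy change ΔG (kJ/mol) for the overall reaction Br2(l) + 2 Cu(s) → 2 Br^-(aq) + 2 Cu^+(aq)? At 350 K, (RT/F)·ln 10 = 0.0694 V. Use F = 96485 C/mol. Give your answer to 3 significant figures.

−103 kJ/mol

E°cell = +1.06 − (+0.53) = +0.53 V; the balanced reaction transfers n = 2 electrons.
Q = [Br^-(aq)]^2·[Cu^+(aq)]^2 = 0.805, so log Q = −0.094 and E = +0.53 − (0.0694/2)(−0.094) = +0.5333 V.
Finally ΔG = −nFE = −(2)(96485 C/mol)(+0.5333 V) = −103 kJ/mol.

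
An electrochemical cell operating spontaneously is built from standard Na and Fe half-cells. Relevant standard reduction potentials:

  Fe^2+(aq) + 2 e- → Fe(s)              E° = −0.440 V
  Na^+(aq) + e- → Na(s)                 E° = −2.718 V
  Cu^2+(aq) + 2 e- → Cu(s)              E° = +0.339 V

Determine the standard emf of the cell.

The Fe²⁺/Fe couple has the higher E°, so Fe ion is reduced (cathode) and Na is oxidized (anode).
E°cell = E°(cathode) − E°(anode) = −0.440 − (−2.718) = +2.278 V.

+2.278 V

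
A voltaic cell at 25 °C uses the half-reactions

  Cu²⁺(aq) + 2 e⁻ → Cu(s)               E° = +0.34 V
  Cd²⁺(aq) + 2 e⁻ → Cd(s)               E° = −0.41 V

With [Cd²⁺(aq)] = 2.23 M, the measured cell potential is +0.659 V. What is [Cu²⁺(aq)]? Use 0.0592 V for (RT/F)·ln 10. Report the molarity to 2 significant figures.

0.0019 M

Cu²⁺/Cu is the cathode (higher E°); E°cell = +0.34 − (−0.41) = +0.75 V with n = 2.
From the Nernst equation, log Q = n(E° − E)/0.0592 = 2·(+0.75 − (+0.659))/0.0592 = 3.074.
The balanced reaction is Cu²⁺(aq) + Cd(s) → Cu(s) + Cd²⁺(aq), so Q = [Cd²⁺(aq)] / [Cu²⁺(aq)].
Solving for the unknown gives log [Cu²⁺(aq)] = −2.726, so [Cu²⁺(aq)] ≈ 0.0019 M.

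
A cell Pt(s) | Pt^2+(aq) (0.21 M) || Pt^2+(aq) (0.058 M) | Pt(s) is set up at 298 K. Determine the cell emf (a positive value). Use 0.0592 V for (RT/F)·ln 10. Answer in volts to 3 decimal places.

For a concentration cell E°cell = 0, since both electrodes use the same couple.
The compartment with the higher Pt^2+(aq) concentration (0.21 M) acts as the cathode; ions are reduced there and produced at the dilute (0.058 M) anode.
With n = 2, Ecell = −(0.0592/2)·log([dilute]/[conc]) = −(0.0592/2)·log(0.058/0.21) = +0.017 V.

0.017 V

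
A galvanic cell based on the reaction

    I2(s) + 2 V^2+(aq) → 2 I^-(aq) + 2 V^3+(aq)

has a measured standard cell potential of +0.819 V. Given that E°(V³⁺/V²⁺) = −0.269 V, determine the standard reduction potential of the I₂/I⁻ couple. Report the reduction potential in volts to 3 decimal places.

In the reaction as written the I₂/I⁻ couple is reduced (cathode) and V³⁺/V²⁺ is oxidized (anode), so E°cell = E°(I₂/I⁻) − E°(V³⁺/V²⁺).
E°(I₂/I⁻) = E°cell + E°(anode) = +0.819 + (−0.269) = +0.550 V.

+0.550 V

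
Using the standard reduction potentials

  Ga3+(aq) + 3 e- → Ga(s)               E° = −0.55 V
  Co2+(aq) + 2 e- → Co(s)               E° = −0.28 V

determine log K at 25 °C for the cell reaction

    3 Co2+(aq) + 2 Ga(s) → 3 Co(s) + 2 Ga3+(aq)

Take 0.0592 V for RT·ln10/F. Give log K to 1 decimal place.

log K = 27.4

The Co²⁺/Co couple is reduced (cathode); E°cell = −0.28 − (−0.55) = +0.27 V with n = 6.
At equilibrium E = 0, so log K = nE°cell / 0.0592 = (6)(+0.27) / 0.0592 = 27.4.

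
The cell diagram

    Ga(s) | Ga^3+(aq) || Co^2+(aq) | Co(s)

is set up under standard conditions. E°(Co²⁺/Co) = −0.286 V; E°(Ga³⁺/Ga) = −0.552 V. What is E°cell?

By convention the left-hand electrode in cell notation is the anode (oxidation) and the right-hand electrode is the cathode (reduction).
E°cell = E°(right) − E°(left) = −0.286 − (−0.552) = +0.266 V.

+0.266 V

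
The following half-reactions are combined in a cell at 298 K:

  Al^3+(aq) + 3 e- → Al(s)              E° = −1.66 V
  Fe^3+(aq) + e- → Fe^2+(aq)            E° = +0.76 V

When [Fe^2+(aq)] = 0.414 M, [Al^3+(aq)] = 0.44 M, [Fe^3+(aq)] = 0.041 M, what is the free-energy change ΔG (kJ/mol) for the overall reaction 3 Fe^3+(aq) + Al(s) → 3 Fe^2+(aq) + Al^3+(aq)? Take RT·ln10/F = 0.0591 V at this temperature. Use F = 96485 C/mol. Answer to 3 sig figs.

−685 kJ/mol

The standard cell potential is +0.76 − (−1.66) = +2.42 V, with n = 3 electrons in the balanced equation.
The reaction quotient is ([Fe^2+(aq)]^3·[Al^3+(aq)]) / [Fe^3+(aq)]^3 = 453; by Nernst, E = +2.42 − (0.0591/3)(2.656) = +2.3677 V.
Then ΔG = −nFE = −3 × 96485 × +2.3677 J/mol = −685 kJ/mol.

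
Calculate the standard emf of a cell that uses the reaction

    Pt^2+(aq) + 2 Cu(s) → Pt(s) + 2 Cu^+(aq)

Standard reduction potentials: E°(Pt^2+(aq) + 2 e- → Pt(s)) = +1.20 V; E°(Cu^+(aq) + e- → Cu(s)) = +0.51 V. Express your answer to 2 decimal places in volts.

+0.69 V

Pt^2+(aq) gains electrons, so the Pt²⁺/Pt couple is the cathode; the Cu⁺/Cu couple is the anode.
E°cell = E°(cathode) − E°(anode) = +1.20 − (+0.51) = +0.69 V.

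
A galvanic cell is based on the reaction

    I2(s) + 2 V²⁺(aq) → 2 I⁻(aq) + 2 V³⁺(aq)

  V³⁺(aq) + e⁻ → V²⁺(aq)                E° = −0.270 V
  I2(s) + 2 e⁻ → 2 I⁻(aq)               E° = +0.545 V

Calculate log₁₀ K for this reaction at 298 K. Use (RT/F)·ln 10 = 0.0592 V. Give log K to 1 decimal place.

log K = 27.5

The I₂/I⁻ couple is reduced (cathode); E°cell = +0.545 − (−0.270) = +0.815 V with n = 2.
At equilibrium E = 0, so log K = nE°cell / 0.0592 = (2)(+0.815) / 0.0592 = 27.5.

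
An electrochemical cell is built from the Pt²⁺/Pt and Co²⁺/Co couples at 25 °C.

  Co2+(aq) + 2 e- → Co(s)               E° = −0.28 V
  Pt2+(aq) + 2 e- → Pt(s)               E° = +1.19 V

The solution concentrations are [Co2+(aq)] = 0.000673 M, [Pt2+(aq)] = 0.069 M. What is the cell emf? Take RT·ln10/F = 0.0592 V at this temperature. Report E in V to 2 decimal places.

+1.53 V

The Pt²⁺/Pt couple has the more positive E°, so it is the cathode; Co²⁺/Co is the anode.
E°cell = +1.19 − (−0.28) = +1.47 V, with n = 2 electrons transferred.
The balanced reaction is Pt2+(aq) + Co(s) → Pt(s) + Co2+(aq), so Q = [Co2+(aq)] / [Pt2+(aq)] = 0.00975 and log Q = −2.011.
E = E° − (0.0592/n)·log Q = +1.47 − (0.0592/2)(−2.011) = +1.53 V.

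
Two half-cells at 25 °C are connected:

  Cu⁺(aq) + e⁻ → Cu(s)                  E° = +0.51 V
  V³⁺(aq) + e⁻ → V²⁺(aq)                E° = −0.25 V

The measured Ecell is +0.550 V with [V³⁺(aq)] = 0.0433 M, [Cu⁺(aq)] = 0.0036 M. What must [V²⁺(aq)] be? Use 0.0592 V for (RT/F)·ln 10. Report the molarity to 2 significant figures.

The Cu⁺/Cu couple has the larger reduction potential, so it is the cathode: E°cell = +0.51 − (−0.25) = +0.76 V and n = 1.
Since E = E° − (0.0592/n)·log Q, log Q = n(E° − E)/0.0592 = 3.547.
For Cu⁺(aq) + V²⁺(aq) → Cu(s) + V³⁺(aq), the reaction quotient is Q = [V³⁺(aq)] / ([Cu⁺(aq)]·[V²⁺(aq)]).
Substituting the known concentrations and solving, log [V²⁺(aq)] = −2.467 and [V²⁺(aq)] = 0.0034 M.

0.0034 M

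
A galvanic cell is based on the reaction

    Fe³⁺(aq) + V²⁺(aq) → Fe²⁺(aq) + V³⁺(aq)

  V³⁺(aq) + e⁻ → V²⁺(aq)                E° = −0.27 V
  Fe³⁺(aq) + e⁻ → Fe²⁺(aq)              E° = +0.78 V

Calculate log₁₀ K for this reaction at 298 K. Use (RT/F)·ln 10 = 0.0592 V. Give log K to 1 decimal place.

The Fe³⁺/Fe²⁺ couple is reduced (cathode); E°cell = +0.78 − (−0.27) = +1.05 V with n = 1.
At equilibrium E = 0, so log K = nE°cell / 0.0592 = (1)(+1.05) / 0.0592 = 17.7.

log K = 17.7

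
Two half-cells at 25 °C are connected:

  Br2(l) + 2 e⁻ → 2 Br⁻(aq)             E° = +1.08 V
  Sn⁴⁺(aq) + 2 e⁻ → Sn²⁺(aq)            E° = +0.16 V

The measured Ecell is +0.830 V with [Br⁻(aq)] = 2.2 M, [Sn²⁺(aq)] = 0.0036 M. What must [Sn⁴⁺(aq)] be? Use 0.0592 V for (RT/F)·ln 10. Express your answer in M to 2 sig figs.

0.82 M

Br₂/Br⁻ is the cathode (higher E°); E°cell = +1.08 − (+0.16) = +0.92 V with n = 2.
Rearranging E = E° − (0.0592/n)·log Q gives log Q = 2(+0.92 − (+0.830))/0.0592 = 3.041.
The balanced reaction is Br2(l) + Sn²⁺(aq) → 2 Br⁻(aq) + Sn⁴⁺(aq), so Q = ([Br⁻(aq)]^2·[Sn⁴⁺(aq)]) / [Sn²⁺(aq)].
Substituting the known concentrations and solving, log [Sn⁴⁺(aq)] = −0.088 and [Sn⁴⁺(aq)] = 0.82 M.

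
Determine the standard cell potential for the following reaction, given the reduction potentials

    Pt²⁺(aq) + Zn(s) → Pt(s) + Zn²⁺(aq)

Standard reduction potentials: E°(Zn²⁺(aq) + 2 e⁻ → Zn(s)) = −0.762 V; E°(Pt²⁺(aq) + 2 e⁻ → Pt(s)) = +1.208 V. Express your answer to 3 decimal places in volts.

+1.970 V

In the reaction as written, Pt²⁺(aq) is reduced (cathode) and Zn²⁺(aq) is produced by oxidation at the anode.
E°cell = E°(cathode) − E°(anode) = +1.208 − (−0.762) = +1.970 V.
The positive value indicates the reaction is spontaneous as written.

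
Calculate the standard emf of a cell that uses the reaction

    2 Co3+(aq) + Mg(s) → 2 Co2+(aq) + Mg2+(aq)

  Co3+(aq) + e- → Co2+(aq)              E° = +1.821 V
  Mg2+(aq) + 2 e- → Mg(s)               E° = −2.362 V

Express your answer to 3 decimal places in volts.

+4.183 V

In the reaction as written, Co3+(aq) is reduced (cathode) and Mg2+(aq) is produced by oxidation at the anode.
E°cell = E°(cathode) − E°(anode) = +1.821 − (−2.362) = +4.183 V.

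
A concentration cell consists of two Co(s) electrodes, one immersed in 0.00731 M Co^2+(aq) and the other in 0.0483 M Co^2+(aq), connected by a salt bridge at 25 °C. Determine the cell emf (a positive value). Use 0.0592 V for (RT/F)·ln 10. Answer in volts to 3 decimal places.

0.024 V

For a concentration cell E°cell = 0, since both electrodes use the same couple.
The compartment with the higher Co^2+(aq) concentration (0.0483 M) acts as the cathode; ions are reduced there and produced at the dilute (0.00731 M) anode.
With n = 2, Ecell = −(0.0592/2)·log([dilute]/[conc]) = −(0.0592/2)·log(0.00731/0.0483) = +0.024 V.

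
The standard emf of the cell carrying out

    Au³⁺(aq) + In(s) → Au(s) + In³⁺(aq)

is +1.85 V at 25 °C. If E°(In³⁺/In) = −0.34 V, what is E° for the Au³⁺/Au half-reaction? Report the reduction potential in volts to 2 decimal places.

+1.51 V

In the reaction as written the Au³⁺/Au couple is reduced (cathode) and In³⁺/In is oxidized (anode), so E°cell = E°(Au³⁺/Au) − E°(In³⁺/In).
E°(Au³⁺/Au) = E°cell + E°(anode) = +1.85 + (−0.34) = +1.51 V.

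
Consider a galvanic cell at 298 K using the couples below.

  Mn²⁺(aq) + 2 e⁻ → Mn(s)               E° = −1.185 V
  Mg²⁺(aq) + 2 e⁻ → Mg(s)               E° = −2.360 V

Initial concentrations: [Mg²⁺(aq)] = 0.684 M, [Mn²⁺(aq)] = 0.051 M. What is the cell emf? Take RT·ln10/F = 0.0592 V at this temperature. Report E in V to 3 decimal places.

Since E°(Mn²⁺/Mn) > E°(Mg²⁺/Mg), Mn²⁺/Mn serves as the cathode.
E°cell = E°cat − E°an = −1.185 − (−2.360) = +1.175 V; n = 2.
Balancing gives Mn²⁺(aq) + Mg(s) → Mn(s) + Mg²⁺(aq); hence Q = [Mg²⁺(aq)] / [Mn²⁺(aq)] = 13.4 (log Q = 1.127).
Applying E = E° − (RT ln10/nF)·log Q gives +1.175 − (0.0592/2)(1.127) = +1.142 V.

+1.142 V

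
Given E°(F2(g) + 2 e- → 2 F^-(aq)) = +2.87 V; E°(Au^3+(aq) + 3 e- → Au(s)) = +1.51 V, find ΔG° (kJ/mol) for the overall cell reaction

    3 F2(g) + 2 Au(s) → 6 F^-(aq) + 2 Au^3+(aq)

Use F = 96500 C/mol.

−787 kJ/mol

In the reaction as written F2(g) is reduced, so the F₂/F⁻ couple is the cathode and Au³⁺/Au is the anode.
E°cell = +2.87 − (+1.51) = +1.36 V; balancing electrons gives n = 6.
ΔG° = −nFE°cell = −(6)(96500)(+1.36) J/mol = −787 kJ/mol.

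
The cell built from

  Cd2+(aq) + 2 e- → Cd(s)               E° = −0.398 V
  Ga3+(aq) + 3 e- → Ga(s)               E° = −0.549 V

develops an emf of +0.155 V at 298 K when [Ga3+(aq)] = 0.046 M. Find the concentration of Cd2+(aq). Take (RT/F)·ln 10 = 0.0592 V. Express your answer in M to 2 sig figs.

0.18 M

The Cd²⁺/Cd couple has the larger reduction potential, so it is the cathode: E°cell = −0.398 − (−0.549) = +0.151 V and n = 6.
From the Nernst equation, log Q = n(E° − E)/0.0592 = 6·(+0.151 − (+0.155))/0.0592 = −0.405.
Balancing electrons gives 3 Cd2+(aq) + 2 Ga(s) → 3 Cd(s) + 2 Ga3+(aq); thus Q = [Ga3+(aq)]^2 / [Cd2+(aq)]^3.
Isolating [Cd2+(aq)] in Q = 10^{−0.405} yields log [Cd2+(aq)] = −0.756, i.e. 0.18 M.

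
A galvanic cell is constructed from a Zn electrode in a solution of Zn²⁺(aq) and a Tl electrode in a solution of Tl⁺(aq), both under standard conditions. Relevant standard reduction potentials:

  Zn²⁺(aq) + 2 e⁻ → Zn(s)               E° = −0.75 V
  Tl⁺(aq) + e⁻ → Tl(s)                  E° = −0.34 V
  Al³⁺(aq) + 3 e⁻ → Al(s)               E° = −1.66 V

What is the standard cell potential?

Of the two couples in this cell, the one with the more positive reduction potential is reduced at the cathode: here that is Tl⁺/Tl (−0.34 V); Zn²⁺/Zn (−0.75 V) is the anode.
E°cell = E°(cathode) − E°(anode) = −0.34 − (−0.75) = +0.41 V.

+0.41 V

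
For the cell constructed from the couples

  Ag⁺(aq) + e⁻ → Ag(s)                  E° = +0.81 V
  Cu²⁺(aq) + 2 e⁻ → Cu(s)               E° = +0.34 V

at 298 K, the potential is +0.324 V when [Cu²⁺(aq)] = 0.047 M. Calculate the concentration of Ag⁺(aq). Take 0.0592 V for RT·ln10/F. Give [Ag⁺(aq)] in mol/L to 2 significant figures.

With Ag⁺/Ag at the cathode and Cu²⁺/Cu at the anode, E°cell = +0.81 − (+0.34) = +0.47 V (n = 2).
Rearranging E = E° − (0.0592/n)·log Q gives log Q = 2(+0.47 − (+0.324))/0.0592 = 4.932.
For 2 Ag⁺(aq) + Cu(s) → 2 Ag(s) + Cu²⁺(aq), the reaction quotient is Q = [Cu²⁺(aq)] / [Ag⁺(aq)]^2.
Substituting the known concentrations and solving, log [Ag⁺(aq)] = −3.130 and [Ag⁺(aq)] = 0.00074 M.

0.00074 M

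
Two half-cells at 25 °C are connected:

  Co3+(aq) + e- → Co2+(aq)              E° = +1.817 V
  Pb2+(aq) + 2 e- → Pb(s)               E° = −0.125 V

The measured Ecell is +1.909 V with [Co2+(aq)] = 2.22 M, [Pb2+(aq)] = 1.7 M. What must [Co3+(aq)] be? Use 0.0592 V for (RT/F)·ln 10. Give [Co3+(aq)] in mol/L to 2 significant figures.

0.80 M

Co³⁺/Co²⁺ is the cathode (higher E°); E°cell = +1.817 − (−0.125) = +1.942 V with n = 2.
Since E = E° − (0.0592/n)·log Q, log Q = n(E° − E)/0.0592 = 1.115.
For 2 Co3+(aq) + Pb(s) → 2 Co2+(aq) + Pb2+(aq), the reaction quotient is Q = ([Co2+(aq)]^2·[Pb2+(aq)]) / [Co3+(aq)]^2.
Isolating [Co3+(aq)] in Q = 10^{1.115} yields log [Co3+(aq)] = −0.096, i.e. 0.80 M.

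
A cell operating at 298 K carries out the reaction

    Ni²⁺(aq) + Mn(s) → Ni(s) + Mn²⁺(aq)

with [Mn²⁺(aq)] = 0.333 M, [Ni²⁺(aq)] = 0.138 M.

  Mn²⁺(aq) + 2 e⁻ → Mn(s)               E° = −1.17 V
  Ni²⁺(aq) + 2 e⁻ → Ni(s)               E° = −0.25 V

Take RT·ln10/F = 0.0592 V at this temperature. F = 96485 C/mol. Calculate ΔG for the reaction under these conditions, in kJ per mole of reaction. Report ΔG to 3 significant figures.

The standard cell potential is −0.25 − (−1.17) = +0.92 V, with n = 2 electrons in the balanced equation.
Q = [Mn²⁺(aq)] / [Ni²⁺(aq)] = 2.41, so log Q = 0.383 and E = +0.92 − (0.0592/2)(0.383) = +0.9087 V.
ΔG = −nFE = −(2)(96485)(+0.9087) J/mol = −175 kJ/mol.

−175 kJ/mol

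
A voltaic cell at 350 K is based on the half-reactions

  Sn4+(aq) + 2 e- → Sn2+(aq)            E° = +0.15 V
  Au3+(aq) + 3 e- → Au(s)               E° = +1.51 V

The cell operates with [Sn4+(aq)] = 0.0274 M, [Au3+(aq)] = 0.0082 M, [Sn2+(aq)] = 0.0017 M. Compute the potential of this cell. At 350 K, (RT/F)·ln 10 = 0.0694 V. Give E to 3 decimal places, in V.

The Au³⁺/Au couple has the more positive E°, so it is the cathode; Sn⁴⁺/Sn²⁺ is the anode.
E°cell = E°cat − E°an = +1.51 − (+0.15) = +1.36 V; n = 6.
Balancing gives 2 Au3+(aq) + 3 Sn2+(aq) → 2 Au(s) + 3 Sn4+(aq); hence Q = [Sn4+(aq)]^3 / ([Au3+(aq)]^2·[Sn2+(aq)]^3) = 6.23×10^7 (log Q = 7.794).
Applying E = E° − (RT ln10/nF)·log Q gives +1.36 − (0.0694/6)(7.794) = +1.270 V.

+1.270 V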